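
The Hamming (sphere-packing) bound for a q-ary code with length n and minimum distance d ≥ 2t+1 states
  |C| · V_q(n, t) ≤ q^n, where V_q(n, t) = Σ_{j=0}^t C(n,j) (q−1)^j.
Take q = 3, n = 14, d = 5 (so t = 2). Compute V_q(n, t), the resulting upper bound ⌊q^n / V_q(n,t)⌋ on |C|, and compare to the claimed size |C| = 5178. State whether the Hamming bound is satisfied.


V_q(n, t) = 393, q^n = 4782969, Hamming bound = 12170, |C| = 5178 ≤ bound (satisfied).

Step 1: Compute V_q(n, t) = Σ_{j=0}^2 C(n, j) (q−1)^j.
  j = 0: C(14,0)·(2)^0 = 1·1 = 1.
  j = 1: C(14,1)·(2)^1 = 14·2 = 28.
  j = 2: C(14,2)·(2)^2 = 91·4 = 364.
  V_q(n, t) = 1 + 28 + 364 = 393.
Step 2: q^n = 3^14 = 4782969.
Step 3: Hamming bound ⌊q^n / V_q(n,t)⌋ = ⌊4782969/393⌋ = 12170.
Step 4: Compare |C| = 5178 to 12170: satisfied.
The claimed |C| lies below the Hamming bound.


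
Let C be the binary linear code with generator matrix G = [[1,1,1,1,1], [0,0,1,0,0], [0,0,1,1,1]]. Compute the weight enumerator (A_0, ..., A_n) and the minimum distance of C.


Weight distribution: A_0 = 1, A_1 = 1, A_2 = 2, A_3 = 2, A_4 = 1, A_5 = 1. Minimum distance d = 1.

Enumerate all 2^3 = 8 messages m ∈ F_2^3.
For each, compute codeword c = mG in F_2^5, then tally its weight.
  m = 000 → c = 00000, weight = 0.
  m = 100 → c = 11111, weight = 5.
  m = 010 → c = 00100, weight = 1.
  m = 110 → c = 11011, weight = 4.
  m = 001 → c = 00111, weight = 3.
  m = 101 → c = 11000, weight = 2.
  m = 011 → c = 00011, weight = 2.
  m = 111 → c = 11100, weight = 3.
Tally weights:
  weight 0: 1 codewords.
  weight 1: 1 codewords.
  weight 2: 2 codewords.
  weight 3: 2 codewords.
  weight 4: 1 codewords.
  weight 5: 1 codewords.
Minimum distance d = smallest w > 0 with A_w > 0 = 1.
Sanity: Σ A_w = 8 = 2^3 = 8 ✓.


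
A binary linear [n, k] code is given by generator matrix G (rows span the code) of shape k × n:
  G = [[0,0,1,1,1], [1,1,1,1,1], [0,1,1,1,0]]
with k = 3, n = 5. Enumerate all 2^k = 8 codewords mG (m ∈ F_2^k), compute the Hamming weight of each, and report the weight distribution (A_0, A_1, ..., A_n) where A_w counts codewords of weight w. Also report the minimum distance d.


Weight distribution: A_0 = 1, A_2 = 3, A_3 = 3, A_5 = 1. Minimum distance d = 2.

Enumerate all 2^3 = 8 messages m ∈ F_2^3.
For each, compute codeword c = mG in F_2^5, then tally its weight.
  m = 000 → c = 00000, weight = 0.
  m = 100 → c = 00111, weight = 3.
  m = 010 → c = 11111, weight = 5.
  m = 110 → c = 11000, weight = 2.
  m = 001 → c = 01110, weight = 3.
  m = 101 → c = 01001, weight = 2.
  m = 011 → c = 10001, weight = 2.
  m = 111 → c = 10110, weight = 3.
Tally weights:
  weight 0: 1 codewords.
  weight 2: 3 codewords.
  weight 3: 3 codewords.
  weight 5: 1 codewords.
Minimum distance d = smallest w > 0 with A_w > 0 = 2.
Sanity: Σ A_w = 8 = 2^3 = 8 ✓.


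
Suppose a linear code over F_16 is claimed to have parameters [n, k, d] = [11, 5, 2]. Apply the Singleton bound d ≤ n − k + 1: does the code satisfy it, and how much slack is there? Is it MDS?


Singleton RHS = n − k + 1 = 7, slack = 5, bound satisfied, not MDS.

Singleton bound: d ≤ n − k + 1.
Here n = 11, k = 5, so n − k + 1 = 7.
Given d = 2, check d ≤ 7: YES.
Slack = (n − k + 1) − d = 5.
The code is NOT MDS (slack = 5 > 0).
Description: the claimed parameters are [11, 5, 2]_16; such a code would be non-MDS.


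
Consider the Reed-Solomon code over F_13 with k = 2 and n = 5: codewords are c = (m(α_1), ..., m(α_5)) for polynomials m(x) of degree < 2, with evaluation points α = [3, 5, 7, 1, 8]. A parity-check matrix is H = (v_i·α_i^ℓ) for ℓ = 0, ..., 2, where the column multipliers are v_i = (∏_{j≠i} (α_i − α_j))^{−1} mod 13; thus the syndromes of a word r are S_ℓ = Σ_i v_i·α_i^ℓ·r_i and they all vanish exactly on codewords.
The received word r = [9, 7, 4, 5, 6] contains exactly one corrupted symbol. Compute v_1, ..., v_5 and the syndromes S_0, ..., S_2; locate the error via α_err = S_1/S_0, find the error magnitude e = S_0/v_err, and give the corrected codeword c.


S = (8, 1, 5), error at position 2, error magnitude e = 7, c = [9, 0, 4, 5, 6].

Step 1: column multipliers v_i = (∏_{j≠i}(α_i − α_j))^{−1} mod 13.
  i = 1 (α = 3): (3−5)(3−7)(3−1)(3−8) = (−2)·(−4)·2·(−5) = −80 ≡ 11, so v_1 = 11^{−1} = 6 (mod 13).
  i = 2 (α = 5): (5−3)(5−7)(5−1)(5−8) = 2·(−2)·4·(−3) = 48 ≡ 9, so v_2 = 9^{−1} = 3 (mod 13).
  i = 3 (α = 7): (7−3)(7−5)(7−1)(7−8) = 4·2·6·(−1) = −48 ≡ 4, so v_3 = 4^{−1} = 10 (mod 13).
  i = 4 (α = 1): (1−3)(1−5)(1−7)(1−8) = (−2)·(−4)·(−6)·(−7) = 336 ≡ 11, so v_4 = 11^{−1} = 6 (mod 13).
  i = 5 (α = 8): (8−3)(8−5)(8−7)(8−1) = 5·3·1·7 = 105 ≡ 1, so v_5 = 1^{−1} = 1 (mod 13).
  v = [6, 3, 10, 6, 1].
Step 2: syndromes of r = [9, 7, 4, 5, 6] (all sums mod 13).
  S_0 = Σ v_i r_i = 6·9 + 3·7 + 10·4 + 6·5 + 1·6 = 151 ≡ 8.
  S_1 = Σ v_i α_i r_i = 6·3·9 + 3·5·7 + 10·7·4 + 6·1·5 + 1·8·6 = 625 ≡ 1.
  α_i^2 mod 13 = [9, 12, 10, 1, 12].
  S_2 = Σ v_i α_i^2 r_i = 6·9·9 + 3·12·7 + 10·10·4 + 6·1·5 + 1·12·6 = 1240 ≡ 5.
  S = (8, 1, 5) ≠ 0, so r is not a codeword (an error is present).
Step 3: locate the error. For a single error e at position i, S_ℓ = v_i·e·α_i^ℓ, so α_err = S_1/S_0.
  S_0^{−1} = 8^{−1} = 5 (mod 13), so α_err = 1·5 = 5 ≡ 5 = α_2. Error position i = 2.
  Consistency check: S_2/S_1 = 5·1 = 5 ≡ 5 = α_err ✓ (single-error assumption holds).
Step 4: error magnitude e = S_0/v_2 = S_0·∏_{j≠2}(α_2 − α_j) = 8·9 = 72 ≡ 7 (mod 13).
Step 5: correct position 2: c_2 = r_2 − e = 7 − 7 ≡ 0 (mod 13). Hence c = [9, 0, 4, 5, 6].
  Check: interpolating c through the α_i gives m(x) = 3 + 2·x (degree < 2) with m(α_i) = c_i for every i, so c is indeed a codeword.


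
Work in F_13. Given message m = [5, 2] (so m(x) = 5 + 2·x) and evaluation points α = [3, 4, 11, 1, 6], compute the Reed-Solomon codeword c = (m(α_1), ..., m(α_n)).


c = [11, 0, 1, 7, 4]

Message polynomial: m(x) = 5 + 2·x (mod 13).
For each evaluation point α_i, compute m(α_i) mod 13:
  α_1 = 3: Horner steps 2 → 11, so m(3) = 11.
  α_2 = 4: Horner steps 2 → 0, so m(4) = 0.
  α_3 = 11: Horner steps 2 → 1, so m(11) = 1.
  α_4 = 1: Horner steps 2 → 7, so m(1) = 7.
  α_5 = 6: Horner steps 2 → 4, so m(6) = 4.
Codeword c = [11, 0, 1, 7, 4] ∈ F_13^5.


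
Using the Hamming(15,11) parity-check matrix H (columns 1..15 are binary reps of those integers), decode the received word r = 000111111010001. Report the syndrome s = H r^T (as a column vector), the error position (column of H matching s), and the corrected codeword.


s = (0, 1, 0, 1)^T, error position = 5, corrected codeword c = 000101111010001

Compute s = H r^T mod 2 one row at a time:
  s_1 = 1 + 1 + 0 + 1 + 0 + 0 + 0 + 1 = 4 ≡ 0 (mod 2).
  s_2 = 1 + 1 + 1 + 1 + 0 + 0 + 0 + 1 = 5 ≡ 1 (mod 2).
  s_3 = 0 + 0 + 1 + 1 + 0 + 1 + 0 + 1 = 4 ≡ 0 (mod 2).
  s_4 = 0 + 0 + 1 + 1 + 1 + 1 + 0 + 1 = 5 ≡ 1 (mod 2).
s = (0, 1, 0, 1)^T — this equals column 5 of H (binary 0101), so error is at position 5.
Correct: flip bit 5 of r = 000111111010001 to get c = 000101111010001.


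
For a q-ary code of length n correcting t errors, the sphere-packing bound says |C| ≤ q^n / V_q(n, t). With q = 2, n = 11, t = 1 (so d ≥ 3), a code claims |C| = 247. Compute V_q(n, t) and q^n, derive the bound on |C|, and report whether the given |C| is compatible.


V_q(n, t) = 12, q^n = 2048, Hamming bound = 170, |C| = 247 > bound (violated).

Step 1: Compute V_q(n, t) = Σ_{j=0}^1 C(n, j) (q−1)^j.
  j = 0: C(11,0)·(1)^0 = 1·1 = 1.
  j = 1: C(11,1)·(1)^1 = 11·1 = 11.
  V_q(n, t) = 1 + 11 = 12.
Step 2: q^n = 2^11 = 2048.
Step 3: Hamming bound ⌊q^n / V_q(n,t)⌋ = ⌊2048/12⌋ = 170.
Step 4: Compare |C| = 247 to 170: violated.
The claimed |C| lies above the Hamming bound, so no 2-ary code of length 11 with d ≥ 3 can have 247 codewords.


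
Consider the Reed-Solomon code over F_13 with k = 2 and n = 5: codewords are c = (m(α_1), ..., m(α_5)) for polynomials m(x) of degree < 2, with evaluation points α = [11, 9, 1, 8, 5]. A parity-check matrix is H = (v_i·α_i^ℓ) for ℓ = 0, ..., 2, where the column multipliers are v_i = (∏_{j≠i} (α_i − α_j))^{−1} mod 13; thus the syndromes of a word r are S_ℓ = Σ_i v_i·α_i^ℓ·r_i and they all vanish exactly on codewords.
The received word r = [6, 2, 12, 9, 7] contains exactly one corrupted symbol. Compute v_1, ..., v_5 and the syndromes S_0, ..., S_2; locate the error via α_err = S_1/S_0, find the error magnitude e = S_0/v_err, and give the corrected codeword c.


S = (2, 3, 11), error at position 4, error magnitude e = 9, c = [6, 2, 12, 0, 7].

Step 1: column multipliers v_i = (∏_{j≠i}(α_i − α_j))^{−1} mod 13.
  i = 1 (α = 11): (11−9)(11−1)(11−8)(11−5) = 2·10·3·6 = 360 ≡ 9, so v_1 = 9^{−1} = 3 (mod 13).
  i = 2 (α = 9): (9−11)(9−1)(9−8)(9−5) = (−2)·8·1·4 = −64 ≡ 1, so v_2 = 1^{−1} = 1 (mod 13).
  i = 3 (α = 1): (1−11)(1−9)(1−8)(1−5) = (−10)·(−8)·(−7)·(−4) = 2240 ≡ 4, so v_3 = 4^{−1} = 10 (mod 13).
  i = 4 (α = 8): (8−11)(8−9)(8−1)(8−5) = (−3)·(−1)·7·3 = 63 ≡ 11, so v_4 = 11^{−1} = 6 (mod 13).
  i = 5 (α = 5): (5−11)(5−9)(5−1)(5−8) = (−6)·(−4)·4·(−3) = −288 ≡ 11, so v_5 = 11^{−1} = 6 (mod 13).
  v = [3, 1, 10, 6, 6].
Step 2: syndromes of r = [6, 2, 12, 9, 7] (all sums mod 13).
  S_0 = Σ v_i r_i = 3·6 + 1·2 + 10·12 + 6·9 + 6·7 = 236 ≡ 2.
  S_1 = Σ v_i α_i r_i = 3·11·6 + 1·9·2 + 10·1·12 + 6·8·9 + 6·5·7 = 978 ≡ 3.
  α_i^2 mod 13 = [4, 3, 1, 12, 12].
  S_2 = Σ v_i α_i^2 r_i = 3·4·6 + 1·3·2 + 10·1·12 + 6·12·9 + 6·12·7 = 1350 ≡ 11.
  S = (2, 3, 11) ≠ 0, so r is not a codeword (an error is present).
Step 3: locate the error. For a single error e at position i, S_ℓ = v_i·e·α_i^ℓ, so α_err = S_1/S_0.
  S_0^{−1} = 2^{−1} = 7 (mod 13), so α_err = 3·7 = 21 ≡ 8 = α_4. Error position i = 4.
  Consistency check: S_2/S_1 = 11·9 = 99 ≡ 8 = α_err ✓ (single-error assumption holds).
Step 4: error magnitude e = S_0/v_4 = S_0·∏_{j≠4}(α_4 − α_j) = 2·11 = 22 ≡ 9 (mod 13).
Step 5: correct position 4: c_4 = r_4 − e = 9 − 9 ≡ 0 (mod 13). Hence c = [6, 2, 12, 0, 7].
  Check: interpolating c through the α_i gives m(x) = 10 + 2·x (degree < 2) with m(α_i) = c_i for every i, so c is indeed a codeword.


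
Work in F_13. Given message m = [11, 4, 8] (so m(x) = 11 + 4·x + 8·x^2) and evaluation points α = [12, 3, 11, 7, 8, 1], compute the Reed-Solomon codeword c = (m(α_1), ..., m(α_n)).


c = [2, 4, 9, 2, 9, 10]

Message polynomial: m(x) = 11 + 4·x + 8·x^2 (mod 13).
For each evaluation point α_i, compute m(α_i) mod 13:
  α_1 = 12: Horner steps 8 → 9 → 2, so m(12) = 2.
  α_2 = 3: Horner steps 8 → 2 → 4, so m(3) = 4.
  α_3 = 11: Horner steps 8 → 1 → 9, so m(11) = 9.
  α_4 = 7: Horner steps 8 → 8 → 2, so m(7) = 2.
  α_5 = 8: Horner steps 8 → 3 → 9, so m(8) = 9.
  α_6 = 1: Horner steps 8 → 12 → 10, so m(1) = 10.
Codeword c = [2, 4, 9, 2, 9, 10] ∈ F_13^6.


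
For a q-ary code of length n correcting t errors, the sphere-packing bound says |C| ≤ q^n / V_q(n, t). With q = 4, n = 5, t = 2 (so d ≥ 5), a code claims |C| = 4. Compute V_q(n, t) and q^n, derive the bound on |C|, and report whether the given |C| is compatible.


V_q(n, t) = 106, q^n = 1024, Hamming bound = 9, |C| = 4 ≤ bound (satisfied).

Step 1: Compute V_q(n, t) = Σ_{j=0}^2 C(n, j) (q−1)^j.
  j = 0: C(5,0)·(3)^0 = 1·1 = 1.
  j = 1: C(5,1)·(3)^1 = 5·3 = 15.
  j = 2: C(5,2)·(3)^2 = 10·9 = 90.
  V_q(n, t) = 1 + 15 + 90 = 106.
Step 2: q^n = 4^5 = 1024.
Step 3: Hamming bound ⌊q^n / V_q(n,t)⌋ = ⌊1024/106⌋ = 9.
Step 4: Compare |C| = 4 to 9: satisfied.
The claimed |C| lies below the Hamming bound.


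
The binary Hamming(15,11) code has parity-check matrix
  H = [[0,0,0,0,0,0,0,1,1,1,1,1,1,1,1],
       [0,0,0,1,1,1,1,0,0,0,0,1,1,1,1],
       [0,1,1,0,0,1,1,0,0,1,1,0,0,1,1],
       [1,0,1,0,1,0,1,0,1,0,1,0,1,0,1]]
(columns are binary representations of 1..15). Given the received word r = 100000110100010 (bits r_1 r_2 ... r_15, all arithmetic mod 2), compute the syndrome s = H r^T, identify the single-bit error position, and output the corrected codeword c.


s = (1, 0, 1, 0)^T, error position = 10, corrected codeword c = 100000110000010

Compute s = H r^T mod 2 one row at a time:
  s_1 = 1 + 0 + 1 + 0 + 0 + 0 + 1 + 0 = 3 ≡ 1 (mod 2).
  s_2 = 0 + 0 + 0 + 1 + 0 + 0 + 1 + 0 = 2 ≡ 0 (mod 2).
  s_3 = 0 + 0 + 0 + 1 + 1 + 0 + 1 + 0 = 3 ≡ 1 (mod 2).
  s_4 = 1 + 0 + 0 + 1 + 0 + 0 + 0 + 0 = 2 ≡ 0 (mod 2).
s = (1, 0, 1, 0)^T — this equals column 10 of H (binary 1010), so error is at position 10.
Correct: flip bit 10 of r = 100000110100010 to get c = 100000110000010.


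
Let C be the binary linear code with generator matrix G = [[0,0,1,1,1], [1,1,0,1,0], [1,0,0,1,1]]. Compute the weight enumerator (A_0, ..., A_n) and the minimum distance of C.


Weight distribution: A_0 = 1, A_2 = 2, A_3 = 4, A_4 = 1. Minimum distance d = 2.

Enumerate all 2^3 = 8 messages m ∈ F_2^3.
For each, compute codeword c = mG in F_2^5, then tally its weight.
  m = 000 → c = 00000, weight = 0.
  m = 100 → c = 00111, weight = 3.
  m = 010 → c = 11010, weight = 3.
  m = 110 → c = 11101, weight = 4.
  m = 001 → c = 10011, weight = 3.
  m = 101 → c = 10100, weight = 2.
  m = 011 → c = 01001, weight = 2.
  m = 111 → c = 01110, weight = 3.
Tally weights:
  weight 0: 1 codewords.
  weight 2: 2 codewords.
  weight 3: 4 codewords.
  weight 4: 1 codewords.
Minimum distance d = smallest w > 0 with A_w > 0 = 2.
Sanity: Σ A_w = 8 = 2^3 = 8 ✓.


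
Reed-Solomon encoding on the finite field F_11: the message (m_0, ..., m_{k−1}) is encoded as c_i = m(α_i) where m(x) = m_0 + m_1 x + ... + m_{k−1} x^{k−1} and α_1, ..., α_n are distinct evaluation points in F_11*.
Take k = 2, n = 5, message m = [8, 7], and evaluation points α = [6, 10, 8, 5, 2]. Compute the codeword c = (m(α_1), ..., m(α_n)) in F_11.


c = [6, 1, 9, 10, 0]

Message polynomial: m(x) = 8 + 7·x (mod 11).
For each evaluation point α_i, compute m(α_i) mod 11:
  α_1 = 6: Horner steps 7 → 6, so m(6) = 6.
  α_2 = 10: Horner steps 7 → 1, so m(10) = 1.
  α_3 = 8: Horner steps 7 → 9, so m(8) = 9.
  α_4 = 5: Horner steps 7 → 10, so m(5) = 10.
  α_5 = 2: Horner steps 7 → 0, so m(2) = 0.
Codeword c = [6, 1, 9, 10, 0] ∈ F_11^5.


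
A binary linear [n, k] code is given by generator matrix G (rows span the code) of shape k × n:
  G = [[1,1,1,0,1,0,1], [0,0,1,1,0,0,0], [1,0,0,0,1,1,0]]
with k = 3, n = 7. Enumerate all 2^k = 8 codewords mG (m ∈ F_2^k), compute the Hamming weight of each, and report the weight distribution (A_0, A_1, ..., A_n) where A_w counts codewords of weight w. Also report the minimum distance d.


Weight distribution: A_0 = 1, A_2 = 1, A_3 = 1, A_4 = 2, A_5 = 3. Minimum distance d = 2.

Enumerate all 2^3 = 8 messages m ∈ F_2^3.
For each, compute codeword c = mG in F_2^7, then tally its weight.
  m = 000 → c = 0000000, weight = 0.
  m = 100 → c = 1110101, weight = 5.
  m = 010 → c = 0011000, weight = 2.
  m = 110 → c = 1101101, weight = 5.
  m = 001 → c = 1000110, weight = 3.
  m = 101 → c = 0110011, weight = 4.
  m = 011 → c = 1011110, weight = 5.
  m = 111 → c = 0101011, weight = 4.
Tally weights:
  weight 0: 1 codewords.
  weight 2: 1 codewords.
  weight 3: 1 codewords.
  weight 4: 2 codewords.
  weight 5: 3 codewords.
Minimum distance d = smallest w > 0 with A_w > 0 = 2.
Sanity: Σ A_w = 8 = 2^3 = 8 ✓.


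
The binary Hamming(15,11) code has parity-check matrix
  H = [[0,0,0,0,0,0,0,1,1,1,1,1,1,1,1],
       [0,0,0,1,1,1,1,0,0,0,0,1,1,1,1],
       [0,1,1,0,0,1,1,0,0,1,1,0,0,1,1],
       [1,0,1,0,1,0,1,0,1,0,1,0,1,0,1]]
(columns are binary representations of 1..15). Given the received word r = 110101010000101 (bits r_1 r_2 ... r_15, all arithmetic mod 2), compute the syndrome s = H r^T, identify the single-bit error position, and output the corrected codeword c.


s = (1, 0, 1, 1)^T, error position = 11, corrected codeword c = 110101010010101

Compute s = H r^T mod 2 one row at a time:
  s_1 = 1 + 0 + 0 + 0 + 0 + 1 + 0 + 1 = 3 ≡ 1 (mod 2).
  s_2 = 1 + 0 + 1 + 0 + 0 + 1 + 0 + 1 = 4 ≡ 0 (mod 2).
  s_3 = 1 + 0 + 1 + 0 + 0 + 0 + 0 + 1 = 3 ≡ 1 (mod 2).
  s_4 = 1 + 0 + 0 + 0 + 0 + 0 + 1 + 1 = 3 ≡ 1 (mod 2).
s = (1, 0, 1, 1)^T — this equals column 11 of H (binary 1011), so error is at position 11.
Correct: flip bit 11 of r = 110101010000101 to get c = 110101010010101.


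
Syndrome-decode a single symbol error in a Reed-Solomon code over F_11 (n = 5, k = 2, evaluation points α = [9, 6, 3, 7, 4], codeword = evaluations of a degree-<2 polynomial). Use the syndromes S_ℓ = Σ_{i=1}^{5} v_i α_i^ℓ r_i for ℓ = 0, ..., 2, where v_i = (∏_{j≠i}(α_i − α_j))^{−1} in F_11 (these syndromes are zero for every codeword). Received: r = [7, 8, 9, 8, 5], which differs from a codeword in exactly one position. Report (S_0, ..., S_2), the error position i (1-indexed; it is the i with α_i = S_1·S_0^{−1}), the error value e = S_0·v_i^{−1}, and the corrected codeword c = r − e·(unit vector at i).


S = (9, 8, 1), error at position 4, error magnitude e = 4, c = [7, 8, 9, 4, 5].

Step 1: column multipliers v_i = (∏_{j≠i}(α_i − α_j))^{−1} mod 11.
  i = 1 (α = 9): (9−6)(9−3)(9−7)(9−4) = 3·6·2·5 = 180 ≡ 4, so v_1 = 4^{−1} = 3 (mod 11).
  i = 2 (α = 6): (6−9)(6−3)(6−7)(6−4) = (−3)·3·(−1)·2 = 18 ≡ 7, so v_2 = 7^{−1} = 8 (mod 11).
  i = 3 (α = 3): (3−9)(3−6)(3−7)(3−4) = (−6)·(−3)·(−4)·(−1) = 72 ≡ 6, so v_3 = 6^{−1} = 2 (mod 11).
  i = 4 (α = 7): (7−9)(7−6)(7−3)(7−4) = (−2)·1·4·3 = −24 ≡ 9, so v_4 = 9^{−1} = 5 (mod 11).
  i = 5 (α = 4): (4−9)(4−6)(4−3)(4−7) = (−5)·(−2)·1·(−3) = −30 ≡ 3, so v_5 = 3^{−1} = 4 (mod 11).
  v = [3, 8, 2, 5, 4].
Step 2: syndromes of r = [7, 8, 9, 8, 5] (all sums mod 11).
  S_0 = Σ v_i r_i = 3·7 + 8·8 + 2·9 + 5·8 + 4·5 = 163 ≡ 9.
  S_1 = Σ v_i α_i r_i = 3·9·7 + 8·6·8 + 2·3·9 + 5·7·8 + 4·4·5 = 987 ≡ 8.
  α_i^2 mod 11 = [4, 3, 9, 5, 5].
  S_2 = Σ v_i α_i^2 r_i = 3·4·7 + 8·3·8 + 2·9·9 + 5·5·8 + 4·5·5 = 738 ≡ 1.
  S = (9, 8, 1) ≠ 0, so r is not a codeword (an error is present).
Step 3: locate the error. For a single error e at position i, S_ℓ = v_i·e·α_i^ℓ, so α_err = S_1/S_0.
  S_0^{−1} = 9^{−1} = 5 (mod 11), so α_err = 8·5 = 40 ≡ 7 = α_4. Error position i = 4.
  Consistency check: S_2/S_1 = 1·7 = 7 ≡ 7 = α_err ✓ (single-error assumption holds).
Step 4: error magnitude e = S_0/v_4 = S_0·∏_{j≠4}(α_4 − α_j) = 9·9 = 81 ≡ 4 (mod 11).
Step 5: correct position 4: c_4 = r_4 − e = 8 − 4 ≡ 4 (mod 11). Hence c = [7, 8, 9, 4, 5].
  Check: interpolating c through the α_i gives m(x) = 10 + 7·x (degree < 2) with m(α_i) = c_i for every i, so c is indeed a codeword.


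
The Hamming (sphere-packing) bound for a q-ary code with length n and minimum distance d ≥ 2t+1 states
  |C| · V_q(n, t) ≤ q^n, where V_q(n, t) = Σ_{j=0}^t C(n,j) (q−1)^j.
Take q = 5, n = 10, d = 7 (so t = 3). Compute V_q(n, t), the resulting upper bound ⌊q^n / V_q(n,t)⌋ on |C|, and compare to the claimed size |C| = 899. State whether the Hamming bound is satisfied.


V_q(n, t) = 8441, q^n = 9765625, Hamming bound = 1156, |C| = 899 ≤ bound (satisfied).

Step 1: Compute V_q(n, t) = Σ_{j=0}^3 C(n, j) (q−1)^j.
  j = 0: C(10,0)·(4)^0 = 1·1 = 1.
  j = 1: C(10,1)·(4)^1 = 10·4 = 40.
  j = 2: C(10,2)·(4)^2 = 45·16 = 720.
  j = 3: C(10,3)·(4)^3 = 120·64 = 7680.
  V_q(n, t) = 1 + 40 + 720 + 7680 = 8441.
Step 2: q^n = 5^10 = 9765625.
Step 3: Hamming bound ⌊q^n / V_q(n,t)⌋ = ⌊9765625/8441⌋ = 1156.
Step 4: Compare |C| = 899 to 1156: satisfied.
The claimed |C| lies below the Hamming bound.


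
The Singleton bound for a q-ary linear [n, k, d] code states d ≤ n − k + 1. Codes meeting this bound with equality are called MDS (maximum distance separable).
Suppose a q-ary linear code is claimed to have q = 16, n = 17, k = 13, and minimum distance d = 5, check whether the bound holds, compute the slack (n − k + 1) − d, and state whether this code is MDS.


Singleton RHS = n − k + 1 = 5, slack = 0, bound satisfied, MDS.

Singleton bound: d ≤ n − k + 1.
Here n = 17, k = 13, so n − k + 1 = 5.
Given d = 5, check d ≤ 5: YES.
Slack = (n − k + 1) − d = 0.
The code is MDS (slack = 0).
Description: the claimed parameters are [17, 13, 5]_16; such a code would be MDS (meets Singleton bound).


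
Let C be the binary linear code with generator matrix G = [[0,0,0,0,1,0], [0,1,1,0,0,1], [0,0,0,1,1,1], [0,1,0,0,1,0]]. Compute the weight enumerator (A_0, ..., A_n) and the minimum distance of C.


Weight distribution: A_0 = 1, A_1 = 2, A_2 = 4, A_3 = 6, A_4 = 3. Minimum distance d = 1.

Enumerate all 2^4 = 16 messages m ∈ F_2^4.
For each, compute codeword c = mG in F_2^6, then tally its weight.
  m = 0000 → c = 000000, weight = 0.
  m = 1000 → c = 000010, weight = 1.
  m = 0100 → c = 011001, weight = 3.
  m = 1100 → c = 011011, weight = 4.
  m = 0010 → c = 000111, weight = 3.
  m = 1010 → c = 000101, weight = 2.
  m = 0110 → c = 011110, weight = 4.
  m = 1110 → c = 011100, weight = 3.
  m = 0001 → c = 010010, weight = 2.
  m = 1001 → c = 010000, weight = 1.
  m = 0101 → c = 001011, weight = 3.
  m = 1101 → c = 001001, weight = 2.
  m = 0011 → c = 010101, weight = 3.
  m = 1011 → c = 010111, weight = 4.
  m = 0111 → c = 001100, weight = 2.
  m = 1111 → c = 001110, weight = 3.
Tally weights:
  weight 0: 1 codewords.
  weight 1: 2 codewords.
  weight 2: 4 codewords.
  weight 3: 6 codewords.
  weight 4: 3 codewords.
Minimum distance d = smallest w > 0 with A_w > 0 = 1.
Sanity: Σ A_w = 16 = 2^4 = 16 ✓.


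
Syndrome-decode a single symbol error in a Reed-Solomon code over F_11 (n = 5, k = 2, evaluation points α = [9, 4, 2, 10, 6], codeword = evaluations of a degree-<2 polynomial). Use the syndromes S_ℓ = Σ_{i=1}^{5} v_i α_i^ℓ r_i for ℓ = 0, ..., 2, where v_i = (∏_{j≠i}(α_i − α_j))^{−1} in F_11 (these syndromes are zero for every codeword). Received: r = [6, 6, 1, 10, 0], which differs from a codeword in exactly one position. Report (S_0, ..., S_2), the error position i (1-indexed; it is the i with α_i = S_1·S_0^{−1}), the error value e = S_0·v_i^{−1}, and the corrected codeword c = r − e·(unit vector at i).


S = (3, 5, 1), error at position 1, error magnitude e = 4, c = [2, 6, 1, 10, 0].

Step 1: column multipliers v_i = (∏_{j≠i}(α_i − α_j))^{−1} mod 11.
  i = 1 (α = 9): (9−4)(9−2)(9−10)(9−6) = 5·7·(−1)·3 = −105 ≡ 5, so v_1 = 5^{−1} = 9 (mod 11).
  i = 2 (α = 4): (4−9)(4−2)(4−10)(4−6) = (−5)·2·(−6)·(−2) = −120 ≡ 1, so v_2 = 1^{−1} = 1 (mod 11).
  i = 3 (α = 2): (2−9)(2−4)(2−10)(2−6) = (−7)·(−2)·(−8)·(−4) = 448 ≡ 8, so v_3 = 8^{−1} = 7 (mod 11).
  i = 4 (α = 10): (10−9)(10−4)(10−2)(10−6) = 1·6·8·4 = 192 ≡ 5, so v_4 = 5^{−1} = 9 (mod 11).
  i = 5 (α = 6): (6−9)(6−4)(6−2)(6−10) = (−3)·2·4·(−4) = 96 ≡ 8, so v_5 = 8^{−1} = 7 (mod 11).
  v = [9, 1, 7, 9, 7].
Step 2: syndromes of r = [6, 6, 1, 10, 0] (all sums mod 11).
  S_0 = Σ v_i r_i = 9·6 + 1·6 + 7·1 + 9·10 + 7·0 = 157 ≡ 3.
  S_1 = Σ v_i α_i r_i = 9·9·6 + 1·4·6 + 7·2·1 + 9·10·10 + 7·6·0 = 1424 ≡ 5.
  α_i^2 mod 11 = [4, 5, 4, 1, 3].
  S_2 = Σ v_i α_i^2 r_i = 9·4·6 + 1·5·6 + 7·4·1 + 9·1·10 + 7·3·0 = 364 ≡ 1.
  S = (3, 5, 1) ≠ 0, so r is not a codeword (an error is present).
Step 3: locate the error. For a single error e at position i, S_ℓ = v_i·e·α_i^ℓ, so α_err = S_1/S_0.
  S_0^{−1} = 3^{−1} = 4 (mod 11), so α_err = 5·4 = 20 ≡ 9 = α_1. Error position i = 1.
  Consistency check: S_2/S_1 = 1·9 = 9 ≡ 9 = α_err ✓ (single-error assumption holds).
Step 4: error magnitude e = S_0/v_1 = S_0·∏_{j≠1}(α_1 − α_j) = 3·5 = 15 ≡ 4 (mod 11).
Step 5: correct position 1: c_1 = r_1 − e = 6 − 4 ≡ 2 (mod 11). Hence c = [2, 6, 1, 10, 0].
  Check: interpolating c through the α_i gives m(x) = 7 + 8·x (degree < 2) with m(α_i) = c_i for every i, so c is indeed a codeword.


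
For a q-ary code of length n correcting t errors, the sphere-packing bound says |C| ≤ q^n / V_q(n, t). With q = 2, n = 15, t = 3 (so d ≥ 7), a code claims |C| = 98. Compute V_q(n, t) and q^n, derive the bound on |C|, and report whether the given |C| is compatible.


V_q(n, t) = 576, q^n = 32768, Hamming bound = 56, |C| = 98 > bound (violated).

Step 1: Compute V_q(n, t) = Σ_{j=0}^3 C(n, j) (q−1)^j.
  j = 0: C(15,0)·(1)^0 = 1·1 = 1.
  j = 1: C(15,1)·(1)^1 = 15·1 = 15.
  j = 2: C(15,2)·(1)^2 = 105·1 = 105.
  j = 3: C(15,3)·(1)^3 = 455·1 = 455.
  V_q(n, t) = 1 + 15 + 105 + 455 = 576.
Step 2: q^n = 2^15 = 32768.
Step 3: Hamming bound ⌊q^n / V_q(n,t)⌋ = ⌊32768/576⌋ = 56.
Step 4: Compare |C| = 98 to 56: violated.
The claimed |C| lies above the Hamming bound, so no 2-ary code of length 15 with d ≥ 7 can have 98 codewords.


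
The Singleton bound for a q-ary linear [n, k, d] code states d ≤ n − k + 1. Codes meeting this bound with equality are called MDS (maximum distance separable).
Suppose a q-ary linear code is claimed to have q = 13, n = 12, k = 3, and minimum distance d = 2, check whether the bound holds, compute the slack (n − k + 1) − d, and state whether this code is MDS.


Singleton RHS = n − k + 1 = 10, slack = 8, bound satisfied, not MDS.

Singleton bound: d ≤ n − k + 1.
Here n = 12, k = 3, so n − k + 1 = 10.
Given d = 2, check d ≤ 10: YES.
Slack = (n − k + 1) − d = 8.
The code is NOT MDS (slack = 8 > 0).
Description: the claimed parameters are [12, 3, 2]_13; such a code would be non-MDS.


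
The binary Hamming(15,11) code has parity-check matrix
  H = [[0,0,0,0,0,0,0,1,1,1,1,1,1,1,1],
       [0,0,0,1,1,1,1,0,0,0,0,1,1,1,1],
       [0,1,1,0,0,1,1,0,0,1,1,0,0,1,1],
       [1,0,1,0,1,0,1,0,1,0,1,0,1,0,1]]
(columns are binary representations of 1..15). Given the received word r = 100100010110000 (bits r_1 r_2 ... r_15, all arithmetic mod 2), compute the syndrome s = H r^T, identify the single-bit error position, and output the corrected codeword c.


s = (1, 1, 0, 0)^T, error position = 12, corrected codeword c = 100100010111000

Compute s = H r^T mod 2 one row at a time:
  s_1 = 1 + 0 + 1 + 1 + 0 + 0 + 0 + 0 = 3 ≡ 1 (mod 2).
  s_2 = 1 + 0 + 0 + 0 + 0 + 0 + 0 + 0 = 1 ≡ 1 (mod 2).
  s_3 = 0 + 0 + 0 + 0 + 1 + 1 + 0 + 0 = 2 ≡ 0 (mod 2).
  s_4 = 1 + 0 + 0 + 0 + 0 + 1 + 0 + 0 = 2 ≡ 0 (mod 2).
s = (1, 1, 0, 0)^T — this equals column 12 of H (binary 1100), so error is at position 12.
Correct: flip bit 12 of r = 100100010110000 to get c = 100100010111000.


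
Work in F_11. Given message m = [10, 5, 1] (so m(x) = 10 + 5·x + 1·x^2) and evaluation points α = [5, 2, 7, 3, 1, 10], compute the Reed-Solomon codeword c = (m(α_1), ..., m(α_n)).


c = [5, 2, 6, 1, 5, 6]

Message polynomial: m(x) = 10 + 5·x + 1·x^2 (mod 11).
For each evaluation point α_i, compute m(α_i) mod 11:
  α_1 = 5: Horner steps 1 → 10 → 5, so m(5) = 5.
  α_2 = 2: Horner steps 1 → 7 → 2, so m(2) = 2.
  α_3 = 7: Horner steps 1 → 1 → 6, so m(7) = 6.
  α_4 = 3: Horner steps 1 → 8 → 1, so m(3) = 1.
  α_5 = 1: Horner steps 1 → 6 → 5, so m(1) = 5.
  α_6 = 10: Horner steps 1 → 4 → 6, so m(10) = 6.
Codeword c = [5, 2, 6, 1, 5, 6] ∈ F_11^6.


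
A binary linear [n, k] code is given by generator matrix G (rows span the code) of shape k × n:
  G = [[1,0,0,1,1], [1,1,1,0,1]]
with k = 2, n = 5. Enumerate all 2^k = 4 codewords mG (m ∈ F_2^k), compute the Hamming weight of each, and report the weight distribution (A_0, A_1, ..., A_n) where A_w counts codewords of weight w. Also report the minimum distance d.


Weight distribution: A_0 = 1, A_3 = 2, A_4 = 1. Minimum distance d = 3.

Enumerate all 2^2 = 4 messages m ∈ F_2^2.
For each, compute codeword c = mG in F_2^5, then tally its weight.
  m = 00 → c = 00000, weight = 0.
  m = 10 → c = 10011, weight = 3.
  m = 01 → c = 11101, weight = 4.
  m = 11 → c = 01110, weight = 3.
Tally weights:
  weight 0: 1 codewords.
  weight 3: 2 codewords.
  weight 4: 1 codewords.
Minimum distance d = smallest w > 0 with A_w > 0 = 3.
Sanity: Σ A_w = 4 = 2^2 = 4 ✓.


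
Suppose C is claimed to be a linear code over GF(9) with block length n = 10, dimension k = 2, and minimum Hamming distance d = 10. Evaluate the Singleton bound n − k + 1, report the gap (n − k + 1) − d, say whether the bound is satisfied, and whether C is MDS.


Singleton RHS = n − k + 1 = 9, slack = -1, bound violated (no such code; not MDS).

Singleton bound: d ≤ n − k + 1.
Here n = 10, k = 2, so n − k + 1 = 9.
Given d = 10, check d ≤ 9: NO.
Slack = (n − k + 1) − d = -1.
The slack is negative: d = 10 exceeds n − k + 1 = 9 by 1, so the Singleton bound is violated and no linear [10, 2, 10]_9 code can exist. In particular it is not MDS (MDS requires d = n − k + 1 exactly).
Description: the claimed parameters are [10, 2, 10]_9; such a code would be impossible (violates the Singleton bound).


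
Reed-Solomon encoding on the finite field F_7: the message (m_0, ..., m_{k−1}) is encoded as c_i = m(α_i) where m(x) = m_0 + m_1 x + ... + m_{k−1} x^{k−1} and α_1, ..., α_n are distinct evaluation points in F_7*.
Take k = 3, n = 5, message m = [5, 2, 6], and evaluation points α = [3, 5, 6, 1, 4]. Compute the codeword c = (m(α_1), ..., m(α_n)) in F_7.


c = [2, 4, 2, 6, 4]

Message polynomial: m(x) = 5 + 2·x + 6·x^2 (mod 7).
For each evaluation point α_i, compute m(α_i) mod 7:
  α_1 = 3: Horner steps 6 → 6 → 2, so m(3) = 2.
  α_2 = 5: Horner steps 6 → 4 → 4, so m(5) = 4.
  α_3 = 6: Horner steps 6 → 3 → 2, so m(6) = 2.
  α_4 = 1: Horner steps 6 → 1 → 6, so m(1) = 6.
  α_5 = 4: Horner steps 6 → 5 → 4, so m(4) = 4.
Codeword c = [2, 4, 2, 6, 4] ∈ F_7^5.


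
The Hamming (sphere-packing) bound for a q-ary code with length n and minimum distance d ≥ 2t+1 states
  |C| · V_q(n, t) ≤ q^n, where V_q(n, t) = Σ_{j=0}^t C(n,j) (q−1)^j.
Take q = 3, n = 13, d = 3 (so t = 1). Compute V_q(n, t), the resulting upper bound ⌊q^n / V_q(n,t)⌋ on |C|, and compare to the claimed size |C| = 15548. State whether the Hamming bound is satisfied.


V_q(n, t) = 27, q^n = 1594323, Hamming bound = 59049, |C| = 15548 ≤ bound (satisfied).

Step 1: Compute V_q(n, t) = Σ_{j=0}^1 C(n, j) (q−1)^j.
  j = 0: C(13,0)·(2)^0 = 1·1 = 1.
  j = 1: C(13,1)·(2)^1 = 13·2 = 26.
  V_q(n, t) = 1 + 26 = 27.
Step 2: q^n = 3^13 = 1594323.
Step 3: Hamming bound ⌊q^n / V_q(n,t)⌋ = ⌊1594323/27⌋ = 59049.
Step 4: Compare |C| = 15548 to 59049: satisfied.
The claimed |C| lies below the Hamming bound.


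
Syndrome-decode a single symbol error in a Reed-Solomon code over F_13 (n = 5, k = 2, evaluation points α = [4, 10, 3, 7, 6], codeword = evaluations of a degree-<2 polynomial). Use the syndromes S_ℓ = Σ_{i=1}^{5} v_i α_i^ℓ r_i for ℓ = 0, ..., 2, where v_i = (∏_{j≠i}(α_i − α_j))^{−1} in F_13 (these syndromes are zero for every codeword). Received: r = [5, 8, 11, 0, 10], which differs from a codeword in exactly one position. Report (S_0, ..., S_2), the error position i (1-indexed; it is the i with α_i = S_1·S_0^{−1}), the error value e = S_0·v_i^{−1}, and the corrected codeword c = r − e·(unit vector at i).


S = (11, 1, 6), error at position 5, error magnitude e = 4, c = [5, 8, 11, 0, 6].

Step 1: column multipliers v_i = (∏_{j≠i}(α_i − α_j))^{−1} mod 13.
  i = 1 (α = 4): (4−10)(4−3)(4−7)(4−6) = (−6)·1·(−3)·(−2) = −36 ≡ 3, so v_1 = 3^{−1} = 9 (mod 13).
  i = 2 (α = 10): (10−4)(10−3)(10−7)(10−6) = 6·7·3·4 = 504 ≡ 10, so v_2 = 10^{−1} = 4 (mod 13).
  i = 3 (α = 3): (3−4)(3−10)(3−7)(3−6) = (−1)·(−7)·(−4)·(−3) = 84 ≡ 6, so v_3 = 6^{−1} = 11 (mod 13).
  i = 4 (α = 7): (7−4)(7−10)(7−3)(7−6) = 3·(−3)·4·1 = −36 ≡ 3, so v_4 = 3^{−1} = 9 (mod 13).
  i = 5 (α = 6): (6−4)(6−10)(6−3)(6−7) = 2·(−4)·3·(−1) = 24 ≡ 11, so v_5 = 11^{−1} = 6 (mod 13).
  v = [9, 4, 11, 9, 6].
Step 2: syndromes of r = [5, 8, 11, 0, 10] (all sums mod 13).
  S_0 = Σ v_i r_i = 9·5 + 4·8 + 11·11 + 9·0 + 6·10 = 258 ≡ 11.
  S_1 = Σ v_i α_i r_i = 9·4·5 + 4·10·8 + 11·3·11 + 9·7·0 + 6·6·10 = 1223 ≡ 1.
  α_i^2 mod 13 = [3, 9, 9, 10, 10].
  S_2 = Σ v_i α_i^2 r_i = 9·3·5 + 4·9·8 + 11·9·11 + 9·10·0 + 6·10·10 = 2112 ≡ 6.
  S = (11, 1, 6) ≠ 0, so r is not a codeword (an error is present).
Step 3: locate the error. For a single error e at position i, S_ℓ = v_i·e·α_i^ℓ, so α_err = S_1/S_0.
  S_0^{−1} = 11^{−1} = 6 (mod 13), so α_err = 1·6 = 6 ≡ 6 = α_5. Error position i = 5.
  Consistency check: S_2/S_1 = 6·1 = 6 ≡ 6 = α_err ✓ (single-error assumption holds).
Step 4: error magnitude e = S_0/v_5 = S_0·∏_{j≠5}(α_5 − α_j) = 11·11 = 121 ≡ 4 (mod 13).
Step 5: correct position 5: c_5 = r_5 − e = 10 − 4 ≡ 6 (mod 13). Hence c = [5, 8, 11, 0, 6].
  Check: interpolating c through the α_i gives m(x) = 3 + 7·x (degree < 2) with m(α_i) = c_i for every i, so c is indeed a codeword.


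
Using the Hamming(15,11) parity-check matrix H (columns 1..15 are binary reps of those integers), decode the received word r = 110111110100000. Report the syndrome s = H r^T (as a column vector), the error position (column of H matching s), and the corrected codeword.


s = (0, 0, 0, 1)^T, error position = 1, corrected codeword c = 010111110100000

Compute s = H r^T mod 2 one row at a time:
  s_1 = 1 + 0 + 1 + 0 + 0 + 0 + 0 + 0 = 2 ≡ 0 (mod 2).
  s_2 = 1 + 1 + 1 + 1 + 0 + 0 + 0 + 0 = 4 ≡ 0 (mod 2).
  s_3 = 1 + 0 + 1 + 1 + 1 + 0 + 0 + 0 = 4 ≡ 0 (mod 2).
  s_4 = 1 + 0 + 1 + 1 + 0 + 0 + 0 + 0 = 3 ≡ 1 (mod 2).
s = (0, 0, 0, 1)^T — this equals column 1 of H (binary 0001), so error is at position 1.
Correct: flip bit 1 of r = 110111110100000 to get c = 010111110100000.


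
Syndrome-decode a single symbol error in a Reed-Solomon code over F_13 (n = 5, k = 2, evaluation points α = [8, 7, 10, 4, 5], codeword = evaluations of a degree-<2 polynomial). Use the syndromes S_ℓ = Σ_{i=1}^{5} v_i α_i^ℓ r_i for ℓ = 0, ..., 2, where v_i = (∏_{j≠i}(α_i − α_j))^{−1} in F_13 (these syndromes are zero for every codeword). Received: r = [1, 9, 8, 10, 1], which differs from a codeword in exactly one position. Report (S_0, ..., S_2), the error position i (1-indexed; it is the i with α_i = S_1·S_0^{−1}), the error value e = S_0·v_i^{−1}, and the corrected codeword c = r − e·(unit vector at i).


S = (7, 4, 6), error at position 1, error magnitude e = 1, c = [0, 9, 8, 10, 1].

Step 1: column multipliers v_i = (∏_{j≠i}(α_i − α_j))^{−1} mod 13.
  i = 1 (α = 8): (8−7)(8−10)(8−4)(8−5) = 1·(−2)·4·3 = −24 ≡ 2, so v_1 = 2^{−1} = 7 (mod 13).
  i = 2 (α = 7): (7−8)(7−10)(7−4)(7−5) = (−1)·(−3)·3·2 = 18 ≡ 5, so v_2 = 5^{−1} = 8 (mod 13).
  i = 3 (α = 10): (10−8)(10−7)(10−4)(10−5) = 2·3·6·5 = 180 ≡ 11, so v_3 = 11^{−1} = 6 (mod 13).
  i = 4 (α = 4): (4−8)(4−7)(4−10)(4−5) = (−4)·(−3)·(−6)·(−1) = 72 ≡ 7, so v_4 = 7^{−1} = 2 (mod 13).
  i = 5 (α = 5): (5−8)(5−7)(5−10)(5−4) = (−3)·(−2)·(−5)·1 = −30 ≡ 9, so v_5 = 9^{−1} = 3 (mod 13).
  v = [7, 8, 6, 2, 3].
Step 2: syndromes of r = [1, 9, 8, 10, 1] (all sums mod 13).
  S_0 = Σ v_i r_i = 7·1 + 8·9 + 6·8 + 2·10 + 3·1 = 150 ≡ 7.
  S_1 = Σ v_i α_i r_i = 7·8·1 + 8·7·9 + 6·10·8 + 2·4·10 + 3·5·1 = 1135 ≡ 4.
  α_i^2 mod 13 = [12, 10, 9, 3, 12].
  S_2 = Σ v_i α_i^2 r_i = 7·12·1 + 8·10·9 + 6·9·8 + 2·3·10 + 3·12·1 = 1332 ≡ 6.
  S = (7, 4, 6) ≠ 0, so r is not a codeword (an error is present).
Step 3: locate the error. For a single error e at position i, S_ℓ = v_i·e·α_i^ℓ, so α_err = S_1/S_0.
  S_0^{−1} = 7^{−1} = 2 (mod 13), so α_err = 4·2 = 8 ≡ 8 = α_1. Error position i = 1.
  Consistency check: S_2/S_1 = 6·10 = 60 ≡ 8 = α_err ✓ (single-error assumption holds).
Step 4: error magnitude e = S_0/v_1 = S_0·∏_{j≠1}(α_1 − α_j) = 7·2 = 14 ≡ 1 (mod 13).
Step 5: correct position 1: c_1 = r_1 − e = 1 − 1 ≡ 0 (mod 13). Hence c = [0, 9, 8, 10, 1].
  Check: interpolating c through the α_i gives m(x) = 7 + 4·x (degree < 2) with m(α_i) = c_i for every i, so c is indeed a codeword.


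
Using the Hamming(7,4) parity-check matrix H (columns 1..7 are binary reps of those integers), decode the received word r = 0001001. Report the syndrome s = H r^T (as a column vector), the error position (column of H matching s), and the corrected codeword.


s = (0, 1, 1)^T, error position = 3, corrected codeword c = 0011001

Compute s = H r^T mod 2 one row at a time:
  s_1 = 1 + 0 + 0 + 1 = 2 ≡ 0 (mod 2).
  s_2 = 0 + 0 + 0 + 1 = 1 ≡ 1 (mod 2).
  s_3 = 0 + 0 + 0 + 1 = 1 ≡ 1 (mod 2).
s = (0, 1, 1)^T — this equals column 3 of H (binary 011), so error is at position 3.
Correct: flip bit 3 of r = 0001001 to get c = 0011001.


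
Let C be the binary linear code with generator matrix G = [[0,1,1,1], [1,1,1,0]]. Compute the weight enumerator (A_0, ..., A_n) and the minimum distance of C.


Weight distribution: A_0 = 1, A_2 = 1, A_3 = 2. Minimum distance d = 2.

Enumerate all 2^2 = 4 messages m ∈ F_2^2.
For each, compute codeword c = mG in F_2^4, then tally its weight.
  m = 00 → c = 0000, weight = 0.
  m = 10 → c = 0111, weight = 3.
  m = 01 → c = 1110, weight = 3.
  m = 11 → c = 1001, weight = 2.
Tally weights:
  weight 0: 1 codewords.
  weight 2: 1 codewords.
  weight 3: 2 codewords.
Minimum distance d = smallest w > 0 with A_w > 0 = 2.
Sanity: Σ A_w = 4 = 2^2 = 4 ✓.


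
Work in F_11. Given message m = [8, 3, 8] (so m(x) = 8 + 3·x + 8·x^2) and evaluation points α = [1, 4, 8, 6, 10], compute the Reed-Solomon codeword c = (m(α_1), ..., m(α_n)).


c = [8, 5, 5, 6, 2]

Message polynomial: m(x) = 8 + 3·x + 8·x^2 (mod 11).
For each evaluation point α_i, compute m(α_i) mod 11:
  α_1 = 1: Horner steps 8 → 0 → 8, so m(1) = 8.
  α_2 = 4: Horner steps 8 → 2 → 5, so m(4) = 5.
  α_3 = 8: Horner steps 8 → 1 → 5, so m(8) = 5.
  α_4 = 6: Horner steps 8 → 7 → 6, so m(6) = 6.
  α_5 = 10: Horner steps 8 → 6 → 2, so m(10) = 2.
Codeword c = [8, 5, 5, 6, 2] ∈ F_11^5.


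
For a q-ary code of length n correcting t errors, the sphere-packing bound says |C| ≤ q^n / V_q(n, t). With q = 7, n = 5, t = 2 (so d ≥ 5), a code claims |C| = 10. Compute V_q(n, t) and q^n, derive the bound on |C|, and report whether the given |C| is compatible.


V_q(n, t) = 391, q^n = 16807, Hamming bound = 42, |C| = 10 ≤ bound (satisfied).

Step 1: Compute V_q(n, t) = Σ_{j=0}^2 C(n, j) (q−1)^j.
  j = 0: C(5,0)·(6)^0 = 1·1 = 1.
  j = 1: C(5,1)·(6)^1 = 5·6 = 30.
  j = 2: C(5,2)·(6)^2 = 10·36 = 360.
  V_q(n, t) = 1 + 30 + 360 = 391.
Step 2: q^n = 7^5 = 16807.
Step 3: Hamming bound ⌊q^n / V_q(n,t)⌋ = ⌊16807/391⌋ = 42.
Step 4: Compare |C| = 10 to 42: satisfied.
The claimed |C| lies below the Hamming bound.


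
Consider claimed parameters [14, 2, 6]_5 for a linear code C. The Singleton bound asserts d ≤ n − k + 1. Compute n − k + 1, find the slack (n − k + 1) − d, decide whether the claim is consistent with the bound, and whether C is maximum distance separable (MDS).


Singleton RHS = n − k + 1 = 13, slack = 7, bound satisfied, not MDS.

Singleton bound: d ≤ n − k + 1.
Here n = 14, k = 2, so n − k + 1 = 13.
Given d = 6, check d ≤ 13: YES.
Slack = (n − k + 1) − d = 7.
The code is NOT MDS (slack = 7 > 0).
Description: the claimed parameters are [14, 2, 6]_5; such a code would be non-MDS.


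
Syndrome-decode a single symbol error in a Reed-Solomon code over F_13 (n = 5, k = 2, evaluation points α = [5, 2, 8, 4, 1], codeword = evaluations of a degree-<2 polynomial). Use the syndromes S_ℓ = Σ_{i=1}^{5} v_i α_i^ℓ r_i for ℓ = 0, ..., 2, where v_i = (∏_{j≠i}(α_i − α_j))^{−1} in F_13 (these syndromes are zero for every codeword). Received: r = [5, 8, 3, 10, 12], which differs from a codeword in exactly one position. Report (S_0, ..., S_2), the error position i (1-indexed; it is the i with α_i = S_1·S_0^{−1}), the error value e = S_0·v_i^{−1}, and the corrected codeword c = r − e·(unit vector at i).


S = (9, 5, 10), error at position 2, error magnitude e = 1, c = [5, 7, 3, 10, 12].

Step 1: column multipliers v_i = (∏_{j≠i}(α_i − α_j))^{−1} mod 13.
  i = 1 (α = 5): (5−2)(5−8)(5−4)(5−1) = 3·(−3)·1·4 = −36 ≡ 3, so v_1 = 3^{−1} = 9 (mod 13).
  i = 2 (α = 2): (2−5)(2−8)(2−4)(2−1) = (−3)·(−6)·(−2)·1 = −36 ≡ 3, so v_2 = 3^{−1} = 9 (mod 13).
  i = 3 (α = 8): (8−5)(8−2)(8−4)(8−1) = 3·6·4·7 = 504 ≡ 10, so v_3 = 10^{−1} = 4 (mod 13).
  i = 4 (α = 4): (4−5)(4−2)(4−8)(4−1) = (−1)·2·(−4)·3 = 24 ≡ 11, so v_4 = 11^{−1} = 6 (mod 13).
  i = 5 (α = 1): (1−5)(1−2)(1−8)(1−4) = (−4)·(−1)·(−7)·(−3) = 84 ≡ 6, so v_5 = 6^{−1} = 11 (mod 13).
  v = [9, 9, 4, 6, 11].
Step 2: syndromes of r = [5, 8, 3, 10, 12] (all sums mod 13).
  S_0 = Σ v_i r_i = 9·5 + 9·8 + 4·3 + 6·10 + 11·12 = 321 ≡ 9.
  S_1 = Σ v_i α_i r_i = 9·5·5 + 9·2·8 + 4·8·3 + 6·4·10 + 11·1·12 = 837 ≡ 5.
  α_i^2 mod 13 = [12, 4, 12, 3, 1].
  S_2 = Σ v_i α_i^2 r_i = 9·12·5 + 9·4·8 + 4·12·3 + 6·3·10 + 11·1·12 = 1284 ≡ 10.
  S = (9, 5, 10) ≠ 0, so r is not a codeword (an error is present).
Step 3: locate the error. For a single error e at position i, S_ℓ = v_i·e·α_i^ℓ, so α_err = S_1/S_0.
  S_0^{−1} = 9^{−1} = 3 (mod 13), so α_err = 5·3 = 15 ≡ 2 = α_2. Error position i = 2.
  Consistency check: S_2/S_1 = 10·8 = 80 ≡ 2 = α_err ✓ (single-error assumption holds).
Step 4: error magnitude e = S_0/v_2 = S_0·∏_{j≠2}(α_2 − α_j) = 9·3 = 27 ≡ 1 (mod 13).
Step 5: correct position 2: c_2 = r_2 − e = 8 − 1 ≡ 7 (mod 13). Hence c = [5, 7, 3, 10, 12].
  Check: interpolating c through the α_i gives m(x) = 4 + 8·x (degree < 2) with m(α_i) = c_i for every i, so c is indeed a codeword.
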